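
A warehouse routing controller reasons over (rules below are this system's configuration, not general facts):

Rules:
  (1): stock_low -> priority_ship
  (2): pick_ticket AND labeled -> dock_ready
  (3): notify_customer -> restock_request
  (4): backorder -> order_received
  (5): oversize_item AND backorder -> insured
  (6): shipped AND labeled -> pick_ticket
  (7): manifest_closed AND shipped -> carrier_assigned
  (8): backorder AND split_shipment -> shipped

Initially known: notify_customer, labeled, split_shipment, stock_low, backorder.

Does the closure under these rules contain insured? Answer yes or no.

Round 1 — (1), (3), (4), (8), derive priority_ship, restock_request, order_received, shipped.
Round 2 — (6), derive pick_ticket.
Round 3 — (2), derive dock_ready.
Fixed point reached. insured is concluded only by (5); (5) needs oversize_item (never derived).

no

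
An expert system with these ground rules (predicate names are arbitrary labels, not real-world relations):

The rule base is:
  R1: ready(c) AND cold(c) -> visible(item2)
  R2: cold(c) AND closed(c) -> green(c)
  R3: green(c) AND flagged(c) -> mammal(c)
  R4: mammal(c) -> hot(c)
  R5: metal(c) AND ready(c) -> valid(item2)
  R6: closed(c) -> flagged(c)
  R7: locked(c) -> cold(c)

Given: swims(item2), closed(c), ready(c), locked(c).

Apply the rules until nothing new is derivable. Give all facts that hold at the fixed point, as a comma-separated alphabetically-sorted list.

Round 1: R6 [closed(c) -> flagged(c)]; R7 [locked(c) -> cold(c)]. Adds flagged(c), cold(c).
Round 2: R1 [ready(c) AND cold(c) -> visible(item2)]; R2 [cold(c) AND closed(c) -> green(c)]. Adds visible(item2), green(c).
Round 3: R3 [green(c) AND flagged(c) -> mammal(c)]. Adds mammal(c).
Round 4: R4 [mammal(c) -> hot(c)]. Adds hot(c).

closed(c), cold(c), flagged(c), green(c), hot(c), locked(c), mammal(c), ready(c), swims(item2), visible(item2)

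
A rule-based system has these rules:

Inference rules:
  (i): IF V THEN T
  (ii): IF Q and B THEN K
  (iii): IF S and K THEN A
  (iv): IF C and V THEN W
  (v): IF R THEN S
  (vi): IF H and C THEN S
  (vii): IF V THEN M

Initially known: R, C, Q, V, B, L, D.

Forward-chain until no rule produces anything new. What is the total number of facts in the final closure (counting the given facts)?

13

[1] (i) [IF V THEN T]; (ii) [IF Q and B THEN K]; (iv) [IF C and V THEN W]; (v) [IF R THEN S]; (vii) [IF V THEN M]. ⇒ new: T, K, W, S, M.
[2] (iii) [IF S and K THEN A]. ⇒ new: A.
Closure: {A, B, C, D, K, L, M, Q, R, S, T, V, W} — 13 facts.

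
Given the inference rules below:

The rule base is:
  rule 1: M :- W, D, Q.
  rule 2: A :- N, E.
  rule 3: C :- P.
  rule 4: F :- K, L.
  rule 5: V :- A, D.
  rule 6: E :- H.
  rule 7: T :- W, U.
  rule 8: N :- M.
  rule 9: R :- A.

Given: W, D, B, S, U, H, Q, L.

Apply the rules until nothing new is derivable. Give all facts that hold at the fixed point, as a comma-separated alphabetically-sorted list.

Round 1: rule 1 [M :- W, D, Q.]; rule 6 [E :- H.]; rule 7 [T :- W, U.]. Adds M, E, T.
Round 2: rule 8 [N :- M.]. Adds N.
Round 3: rule 2 [A :- N, E.]. Adds A.
Round 4: rule 5 [V :- A, D.]; rule 9 [R :- A.]. Adds V, R.

A, B, D, E, H, L, M, N, Q, R, S, T, U, V, W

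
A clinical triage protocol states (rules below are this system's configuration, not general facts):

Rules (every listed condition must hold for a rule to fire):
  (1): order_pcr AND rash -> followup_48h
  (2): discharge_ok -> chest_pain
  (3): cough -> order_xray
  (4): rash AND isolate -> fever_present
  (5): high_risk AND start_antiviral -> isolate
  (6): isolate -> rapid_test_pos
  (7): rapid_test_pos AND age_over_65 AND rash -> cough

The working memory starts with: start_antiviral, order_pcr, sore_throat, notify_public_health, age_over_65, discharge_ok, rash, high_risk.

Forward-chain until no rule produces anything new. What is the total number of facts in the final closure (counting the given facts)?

Round 1: (1) [order_pcr AND rash -> followup_48h]; (2) [discharge_ok -> chest_pain]; (5) [high_risk AND start_antiviral -> isolate]. New: followup_48h, chest_pain, isolate.
Round 2: (4) [rash AND isolate -> fever_present]; (6) [isolate -> rapid_test_pos]. New: fever_present, rapid_test_pos.
Round 3: (7) [rapid_test_pos AND age_over_65 AND rash -> cough]. New: cough.
Round 4: (3) [cough -> order_xray]. New: order_xray.
Closure: {age_over_65, chest_pain, cough, discharge_ok, fever_present, followup_48h, high_risk, isolate, notify_public_health, order_pcr, order_xray, rapid_test_pos, rash, sore_throat, start_antiviral} — 15 facts.

15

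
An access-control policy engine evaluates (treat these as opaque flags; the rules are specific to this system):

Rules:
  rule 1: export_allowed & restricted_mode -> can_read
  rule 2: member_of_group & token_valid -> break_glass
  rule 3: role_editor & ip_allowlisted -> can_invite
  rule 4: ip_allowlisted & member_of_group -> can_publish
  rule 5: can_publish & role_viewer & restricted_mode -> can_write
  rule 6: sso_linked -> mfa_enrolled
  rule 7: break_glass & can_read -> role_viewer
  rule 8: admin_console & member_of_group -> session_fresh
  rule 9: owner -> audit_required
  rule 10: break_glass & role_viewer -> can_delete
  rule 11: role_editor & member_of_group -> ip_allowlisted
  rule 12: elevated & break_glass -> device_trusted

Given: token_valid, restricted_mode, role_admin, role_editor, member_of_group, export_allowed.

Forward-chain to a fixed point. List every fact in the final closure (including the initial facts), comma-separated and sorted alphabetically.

Round 1 fires rule 1, rule 2, rule 11, giving can_read, break_glass, ip_allowlisted.
Round 2 fires rule 3, rule 4, rule 7, giving can_invite, can_publish, role_viewer.
Round 3 fires rule 5, rule 10, giving can_write, can_delete.

break_glass, can_delete, can_invite, can_publish, can_read, can_write, export_allowed, ip_allowlisted, member_of_group, restricted_mode, role_admin, role_editor, role_viewer, token_valid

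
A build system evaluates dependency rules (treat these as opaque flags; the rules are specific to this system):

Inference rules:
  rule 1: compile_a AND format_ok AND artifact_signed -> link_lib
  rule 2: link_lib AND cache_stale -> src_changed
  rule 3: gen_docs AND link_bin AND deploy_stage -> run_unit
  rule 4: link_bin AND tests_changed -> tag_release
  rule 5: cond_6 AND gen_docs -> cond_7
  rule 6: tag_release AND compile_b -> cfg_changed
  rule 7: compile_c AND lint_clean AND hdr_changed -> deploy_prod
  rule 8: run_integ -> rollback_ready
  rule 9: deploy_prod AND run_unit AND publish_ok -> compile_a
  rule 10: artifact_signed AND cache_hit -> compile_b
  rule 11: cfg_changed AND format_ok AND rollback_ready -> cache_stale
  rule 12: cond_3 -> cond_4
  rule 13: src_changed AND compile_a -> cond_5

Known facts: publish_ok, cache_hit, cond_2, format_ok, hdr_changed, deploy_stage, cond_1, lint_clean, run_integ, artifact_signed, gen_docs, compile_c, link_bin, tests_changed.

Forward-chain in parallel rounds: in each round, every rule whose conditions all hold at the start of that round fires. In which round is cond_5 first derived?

5

Round 1: rule 3 [gen_docs AND link_bin AND deploy_stage -> run_unit]; rule 4 [link_bin AND tests_changed -> tag_release]; rule 7 [compile_c AND lint_clean AND hdr_changed -> deploy_prod]; rule 8 [run_integ -> rollback_ready]; rule 10 [artifact_signed AND cache_hit -> compile_b]. Adds run_unit, tag_release, deploy_prod, rollback_ready, compile_b.
Round 2: rule 6 [tag_release AND compile_b -> cfg_changed]; rule 9 [deploy_prod AND run_unit AND publish_ok -> compile_a]. Adds cfg_changed, compile_a.
Round 3: rule 1 [compile_a AND format_ok AND artifact_signed -> link_lib]; rule 11 [cfg_changed AND format_ok AND rollback_ready -> cache_stale]. Adds link_lib, cache_stale.
Round 4: rule 2 [link_lib AND cache_stale -> src_changed]. Adds src_changed.
Round 5: rule 13 [src_changed AND compile_a -> cond_5]. Adds cond_5.
cond_5 first appears in round 5.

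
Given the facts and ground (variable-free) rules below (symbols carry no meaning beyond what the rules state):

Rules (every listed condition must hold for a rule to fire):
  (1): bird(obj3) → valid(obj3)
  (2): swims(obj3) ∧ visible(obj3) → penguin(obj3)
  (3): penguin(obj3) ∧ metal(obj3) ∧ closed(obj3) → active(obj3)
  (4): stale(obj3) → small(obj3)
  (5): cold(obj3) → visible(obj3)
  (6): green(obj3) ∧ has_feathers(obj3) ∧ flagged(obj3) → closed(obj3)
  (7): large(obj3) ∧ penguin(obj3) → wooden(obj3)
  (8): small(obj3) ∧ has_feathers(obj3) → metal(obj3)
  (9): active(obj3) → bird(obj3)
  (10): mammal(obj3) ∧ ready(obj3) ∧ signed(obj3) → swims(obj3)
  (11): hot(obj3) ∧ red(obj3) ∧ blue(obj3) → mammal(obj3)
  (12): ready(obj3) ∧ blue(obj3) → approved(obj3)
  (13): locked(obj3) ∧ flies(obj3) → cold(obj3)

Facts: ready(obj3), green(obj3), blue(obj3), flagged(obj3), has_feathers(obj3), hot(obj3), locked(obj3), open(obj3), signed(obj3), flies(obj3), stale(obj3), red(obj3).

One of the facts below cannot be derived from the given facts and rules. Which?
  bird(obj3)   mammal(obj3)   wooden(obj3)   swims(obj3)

wooden(obj3)

Round 1 — (4), (6), (11), (12), (13), derive small(obj3), closed(obj3), mammal(obj3), approved(obj3), cold(obj3).
Round 2 — (5), (8), (10), derive visible(obj3), metal(obj3), swims(obj3).
Round 3 — (2), derive penguin(obj3).
Round 4 — (3), derive active(obj3).
Round 5 — (9), derive bird(obj3).
Round 6 — (1), derive valid(obj3).
Derived: swims(obj3) (round 2), mammal(obj3) (round 1), bird(obj3) (round 5). wooden(obj3) never appears in any round.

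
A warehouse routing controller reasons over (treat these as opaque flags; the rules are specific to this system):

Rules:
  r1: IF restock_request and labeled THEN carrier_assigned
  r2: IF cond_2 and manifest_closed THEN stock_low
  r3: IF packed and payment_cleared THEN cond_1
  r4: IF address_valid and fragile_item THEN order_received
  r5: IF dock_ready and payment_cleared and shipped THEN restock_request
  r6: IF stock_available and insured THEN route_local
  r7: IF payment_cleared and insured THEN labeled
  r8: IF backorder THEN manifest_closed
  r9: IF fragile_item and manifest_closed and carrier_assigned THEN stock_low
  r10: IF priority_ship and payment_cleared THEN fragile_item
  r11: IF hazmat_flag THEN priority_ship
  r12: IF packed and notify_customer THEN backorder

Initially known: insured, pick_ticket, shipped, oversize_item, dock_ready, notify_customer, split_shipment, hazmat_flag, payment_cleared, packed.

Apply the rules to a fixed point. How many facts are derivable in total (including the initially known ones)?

19

Round 1: r3 [IF packed and payment_cleared THEN cond_1]; r5 [IF dock_ready and payment_cleared and shipped THEN restock_request]; r7 [IF payment_cleared and insured THEN labeled]; r11 [IF hazmat_flag THEN priority_ship]; r12 [IF packed and notify_customer THEN backorder]. New: cond_1, restock_request, labeled, priority_ship, backorder.
Round 2: r1 [IF restock_request and labeled THEN carrier_assigned]; r8 [IF backorder THEN manifest_closed]; r10 [IF priority_ship and payment_cleared THEN fragile_item]. New: carrier_assigned, manifest_closed, fragile_item.
Round 3: r9 [IF fragile_item and manifest_closed and carrier_assigned THEN stock_low]. New: stock_low.
Closure: {backorder, carrier_assigned, cond_1, dock_ready, fragile_item, hazmat_flag, insured, labeled, manifest_closed, notify_customer, oversize_item, packed, payment_cleared, pick_ticket, priority_ship, restock_request, shipped, split_shipment, stock_low} — 19 facts.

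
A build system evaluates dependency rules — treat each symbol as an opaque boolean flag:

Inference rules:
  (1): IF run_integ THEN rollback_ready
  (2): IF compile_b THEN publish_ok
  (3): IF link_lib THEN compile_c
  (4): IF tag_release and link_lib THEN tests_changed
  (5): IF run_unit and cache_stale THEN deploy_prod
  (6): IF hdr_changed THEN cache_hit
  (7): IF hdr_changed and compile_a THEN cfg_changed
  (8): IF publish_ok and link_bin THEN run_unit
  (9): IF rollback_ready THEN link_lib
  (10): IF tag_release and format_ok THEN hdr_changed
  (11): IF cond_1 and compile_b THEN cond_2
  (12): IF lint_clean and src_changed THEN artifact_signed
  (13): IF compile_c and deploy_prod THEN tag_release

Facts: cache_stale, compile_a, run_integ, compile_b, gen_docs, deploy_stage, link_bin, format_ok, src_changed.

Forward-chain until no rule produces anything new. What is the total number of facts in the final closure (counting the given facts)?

20

Round 1 fires (1), (2), giving rollback_ready, publish_ok.
Round 2 fires (8), (9), giving run_unit, link_lib.
Round 3 fires (3), (5), giving compile_c, deploy_prod.
Round 4 fires (13), giving tag_release.
Round 5 fires (4), (10), giving tests_changed, hdr_changed.
Round 6 fires (6), (7), giving cache_hit, cfg_changed.
Closure: {cache_hit, cache_stale, cfg_changed, compile_a, compile_b, compile_c, deploy_prod, deploy_stage, format_ok, gen_docs, hdr_changed, link_bin, link_lib, publish_ok, rollback_ready, run_integ, run_unit, src_changed, tag_release, tests_changed} — 20 facts.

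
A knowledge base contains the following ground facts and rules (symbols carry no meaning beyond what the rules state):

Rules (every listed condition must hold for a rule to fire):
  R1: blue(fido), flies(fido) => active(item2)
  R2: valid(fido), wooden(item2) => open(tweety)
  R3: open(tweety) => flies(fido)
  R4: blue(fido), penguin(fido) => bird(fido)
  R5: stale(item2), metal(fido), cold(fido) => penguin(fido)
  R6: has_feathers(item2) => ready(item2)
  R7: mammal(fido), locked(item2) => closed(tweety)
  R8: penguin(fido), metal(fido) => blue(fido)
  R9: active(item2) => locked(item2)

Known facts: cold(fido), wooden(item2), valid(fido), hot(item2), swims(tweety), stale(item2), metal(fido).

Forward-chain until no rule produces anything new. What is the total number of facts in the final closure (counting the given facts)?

14

Round 1 fires R2, R5, giving open(tweety), penguin(fido).
Round 2 fires R3, R8, giving flies(fido), blue(fido).
Round 3 fires R1, R4, giving active(item2), bird(fido).
Round 4 fires R9, giving locked(item2).
Closure: {active(item2), bird(fido), blue(fido), cold(fido), flies(fido), hot(item2), locked(item2), metal(fido), open(tweety), penguin(fido), stale(item2), swims(tweety), valid(fido), wooden(item2)} — 14 facts.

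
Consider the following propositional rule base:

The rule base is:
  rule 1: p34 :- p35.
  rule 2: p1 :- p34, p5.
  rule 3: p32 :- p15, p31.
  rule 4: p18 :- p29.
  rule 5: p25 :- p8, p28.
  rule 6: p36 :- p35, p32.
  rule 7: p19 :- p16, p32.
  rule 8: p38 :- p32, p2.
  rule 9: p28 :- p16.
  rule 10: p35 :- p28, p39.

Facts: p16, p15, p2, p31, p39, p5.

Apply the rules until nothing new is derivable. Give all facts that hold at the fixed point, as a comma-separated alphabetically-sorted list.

Round 1: rule 3 [p32 :- p15, p31.]; rule 9 [p28 :- p16.]. Adds p32, p28.
Round 2: rule 7 [p19 :- p16, p32.]; rule 8 [p38 :- p32, p2.]; rule 10 [p35 :- p28, p39.]. Adds p19, p38, p35.
Round 3: rule 1 [p34 :- p35.]; rule 6 [p36 :- p35, p32.]. Adds p34, p36.
Round 4: rule 2 [p1 :- p34, p5.]. Adds p1.

p1, p15, p16, p19, p2, p28, p31, p32, p34, p35, p36, p38, p39, p5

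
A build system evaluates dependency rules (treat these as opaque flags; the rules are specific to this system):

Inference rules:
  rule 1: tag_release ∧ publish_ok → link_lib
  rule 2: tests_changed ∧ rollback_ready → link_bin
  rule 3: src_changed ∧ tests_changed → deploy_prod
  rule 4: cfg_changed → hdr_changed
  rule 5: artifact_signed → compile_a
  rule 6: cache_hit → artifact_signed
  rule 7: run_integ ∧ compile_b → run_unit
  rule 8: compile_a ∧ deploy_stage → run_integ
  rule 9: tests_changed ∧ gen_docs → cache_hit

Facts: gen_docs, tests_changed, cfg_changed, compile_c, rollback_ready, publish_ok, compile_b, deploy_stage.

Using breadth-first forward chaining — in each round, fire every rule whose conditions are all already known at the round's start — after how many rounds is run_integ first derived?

Round 1: rule 2 [tests_changed ∧ rollback_ready → link_bin]; rule 4 [cfg_changed → hdr_changed]; rule 9 [tests_changed ∧ gen_docs → cache_hit]. New: link_bin, hdr_changed, cache_hit.
Round 2: rule 6 [cache_hit → artifact_signed]. New: artifact_signed.
Round 3: rule 5 [artifact_signed → compile_a]. New: compile_a.
Round 4: rule 8 [compile_a ∧ deploy_stage → run_integ]. New: run_integ.
run_integ first appears in round 4.

4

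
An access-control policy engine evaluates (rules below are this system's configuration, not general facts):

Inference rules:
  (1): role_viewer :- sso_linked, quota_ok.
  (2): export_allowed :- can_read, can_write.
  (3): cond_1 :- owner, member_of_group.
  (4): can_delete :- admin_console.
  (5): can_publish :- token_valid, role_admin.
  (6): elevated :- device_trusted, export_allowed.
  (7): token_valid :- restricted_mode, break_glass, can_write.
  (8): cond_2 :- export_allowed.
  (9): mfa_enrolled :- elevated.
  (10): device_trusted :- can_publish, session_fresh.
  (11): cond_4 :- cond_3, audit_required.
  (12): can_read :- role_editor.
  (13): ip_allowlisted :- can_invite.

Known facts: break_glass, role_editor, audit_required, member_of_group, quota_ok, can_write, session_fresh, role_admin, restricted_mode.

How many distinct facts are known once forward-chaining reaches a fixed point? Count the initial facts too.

[1] (7) [token_valid :- restricted_mode, break_glass, can_write.]; (12) [can_read :- role_editor.]. ⇒ new: token_valid, can_read.
[2] (2) [export_allowed :- can_read, can_write.]; (5) [can_publish :- token_valid, role_admin.]. ⇒ new: export_allowed, can_publish.
[3] (8) [cond_2 :- export_allowed.]; (10) [device_trusted :- can_publish, session_fresh.]. ⇒ new: cond_2, device_trusted.
[4] (6) [elevated :- device_trusted, export_allowed.]. ⇒ new: elevated.
[5] (9) [mfa_enrolled :- elevated.]. ⇒ new: mfa_enrolled.
Closure: {audit_required, break_glass, can_publish, can_read, can_write, cond_2, device_trusted, elevated, export_allowed, member_of_group, mfa_enrolled, quota_ok, restricted_mode, role_admin, role_editor, session_fresh, token_valid} — 17 facts.

17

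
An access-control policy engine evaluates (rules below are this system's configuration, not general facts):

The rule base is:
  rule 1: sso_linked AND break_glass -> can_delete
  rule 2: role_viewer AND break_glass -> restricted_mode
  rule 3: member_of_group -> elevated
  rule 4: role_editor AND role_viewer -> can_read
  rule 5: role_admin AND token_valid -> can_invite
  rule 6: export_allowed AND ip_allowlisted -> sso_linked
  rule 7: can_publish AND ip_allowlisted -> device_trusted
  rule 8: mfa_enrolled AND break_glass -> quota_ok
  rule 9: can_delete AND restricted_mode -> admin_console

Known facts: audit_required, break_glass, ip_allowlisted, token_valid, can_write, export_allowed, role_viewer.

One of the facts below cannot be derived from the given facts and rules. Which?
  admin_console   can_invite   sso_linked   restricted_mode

Round 1: rule 2 [role_viewer AND break_glass -> restricted_mode]; rule 6 [export_allowed AND ip_allowlisted -> sso_linked]. Adds restricted_mode, sso_linked.
Round 2: rule 1 [sso_linked AND break_glass -> can_delete]. Adds can_delete.
Round 3: rule 9 [can_delete AND restricted_mode -> admin_console]. Adds admin_console.
Derived: admin_console (round 3), restricted_mode (round 1), sso_linked (round 1). can_invite never appears in any round.

can_invite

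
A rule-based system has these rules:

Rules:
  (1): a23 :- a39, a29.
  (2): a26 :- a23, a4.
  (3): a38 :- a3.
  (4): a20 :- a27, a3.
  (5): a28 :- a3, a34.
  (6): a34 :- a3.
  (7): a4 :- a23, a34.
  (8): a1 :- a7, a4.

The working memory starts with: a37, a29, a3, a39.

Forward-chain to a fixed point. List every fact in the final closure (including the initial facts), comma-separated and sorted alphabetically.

Round 1: (1) [a23 :- a39, a29.]; (3) [a38 :- a3.]; (6) [a34 :- a3.]. Adds a23, a38, a34.
Round 2: (5) [a28 :- a3, a34.]; (7) [a4 :- a23, a34.]. Adds a28, a4.
Round 3: (2) [a26 :- a23, a4.]. Adds a26.

a23, a26, a28, a29, a3, a34, a37, a38, a39, a4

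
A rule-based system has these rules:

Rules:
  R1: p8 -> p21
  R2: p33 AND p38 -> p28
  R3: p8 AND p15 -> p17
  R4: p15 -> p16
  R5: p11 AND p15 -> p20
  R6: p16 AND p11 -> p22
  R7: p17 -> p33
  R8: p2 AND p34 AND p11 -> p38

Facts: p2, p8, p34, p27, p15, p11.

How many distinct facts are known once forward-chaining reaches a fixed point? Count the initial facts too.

Round 1 fires R1, R3, R4, R5, R8, giving p21, p17, p16, p20, p38.
Round 2 fires R6, R7, giving p22, p33.
Round 3 fires R2, giving p28.
Closure: {p11, p15, p16, p17, p2, p20, p21, p22, p27, p28, p33, p34, p38, p8} — 14 facts.

14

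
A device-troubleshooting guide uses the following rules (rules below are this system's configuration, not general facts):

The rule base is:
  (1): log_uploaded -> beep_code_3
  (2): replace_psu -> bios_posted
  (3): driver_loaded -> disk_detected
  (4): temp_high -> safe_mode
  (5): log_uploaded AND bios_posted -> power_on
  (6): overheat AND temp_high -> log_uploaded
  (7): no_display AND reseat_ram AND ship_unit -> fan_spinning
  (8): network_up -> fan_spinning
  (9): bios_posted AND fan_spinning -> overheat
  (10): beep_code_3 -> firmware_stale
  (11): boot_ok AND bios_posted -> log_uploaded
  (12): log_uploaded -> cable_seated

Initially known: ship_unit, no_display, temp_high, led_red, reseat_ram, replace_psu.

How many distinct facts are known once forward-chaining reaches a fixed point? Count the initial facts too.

Round 1 fires (2), (4), (7), giving bios_posted, safe_mode, fan_spinning.
Round 2 fires (9), giving overheat.
Round 3 fires (6), giving log_uploaded.
Round 4 fires (1), (5), (12), giving beep_code_3, power_on, cable_seated.
Round 5 fires (10), giving firmware_stale.
Closure: {beep_code_3, bios_posted, cable_seated, fan_spinning, firmware_stale, led_red, log_uploaded, no_display, overheat, power_on, replace_psu, reseat_ram, safe_mode, ship_unit, temp_high} — 15 facts.

15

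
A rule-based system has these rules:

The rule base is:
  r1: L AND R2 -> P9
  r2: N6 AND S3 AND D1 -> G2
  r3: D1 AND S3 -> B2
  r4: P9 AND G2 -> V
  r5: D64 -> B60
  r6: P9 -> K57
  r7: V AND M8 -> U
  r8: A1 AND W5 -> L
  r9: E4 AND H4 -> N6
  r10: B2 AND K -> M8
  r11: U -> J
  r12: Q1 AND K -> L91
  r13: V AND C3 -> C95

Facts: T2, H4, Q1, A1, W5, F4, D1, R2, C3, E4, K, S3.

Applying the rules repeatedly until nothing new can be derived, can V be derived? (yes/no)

Round 1 — r3, r8, r9, r12, derive B2, L, N6, L91.
Round 2 — r1, r2, r10, derive P9, G2, M8.
Round 3 — r4, r6, derive V, K57.
Round 4 — r7, r13, derive U, C95.
Round 5 — r11, derive J.
V appears in round 3, so it is derivable.

yes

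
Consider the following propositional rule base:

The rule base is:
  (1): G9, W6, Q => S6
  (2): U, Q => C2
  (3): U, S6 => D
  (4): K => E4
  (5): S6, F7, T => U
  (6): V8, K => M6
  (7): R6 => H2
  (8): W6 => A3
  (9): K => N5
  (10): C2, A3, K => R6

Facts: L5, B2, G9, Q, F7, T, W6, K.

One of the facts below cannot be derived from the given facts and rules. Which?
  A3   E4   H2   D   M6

Round 1: (1) [G9, W6, Q => S6]; (4) [K => E4]; (8) [W6 => A3]; (9) [K => N5]. New: S6, E4, A3, N5.
Round 2: (5) [S6, F7, T => U]. New: U.
Round 3: (2) [U, Q => C2]; (3) [U, S6 => D]. New: C2, D.
Round 4: (10) [C2, A3, K => R6]. New: R6.
Round 5: (7) [R6 => H2]. New: H2.
Derived: E4 (round 1), D (round 3), A3 (round 1), H2 (round 5). M6 never appears in any round.

M6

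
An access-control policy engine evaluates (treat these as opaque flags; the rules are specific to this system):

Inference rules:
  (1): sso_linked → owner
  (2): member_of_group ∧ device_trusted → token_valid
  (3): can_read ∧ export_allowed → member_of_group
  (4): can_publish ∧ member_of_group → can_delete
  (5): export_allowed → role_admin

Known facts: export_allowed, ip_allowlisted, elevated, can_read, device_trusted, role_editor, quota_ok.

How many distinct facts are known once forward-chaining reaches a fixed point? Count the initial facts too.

10

Round 1: (3) [can_read ∧ export_allowed → member_of_group]; (5) [export_allowed → role_admin]. New: member_of_group, role_admin.
Round 2: (2) [member_of_group ∧ device_trusted → token_valid]. New: token_valid.
Closure: {can_read, device_trusted, elevated, export_allowed, ip_allowlisted, member_of_group, quota_ok, role_admin, role_editor, token_valid} — 10 facts.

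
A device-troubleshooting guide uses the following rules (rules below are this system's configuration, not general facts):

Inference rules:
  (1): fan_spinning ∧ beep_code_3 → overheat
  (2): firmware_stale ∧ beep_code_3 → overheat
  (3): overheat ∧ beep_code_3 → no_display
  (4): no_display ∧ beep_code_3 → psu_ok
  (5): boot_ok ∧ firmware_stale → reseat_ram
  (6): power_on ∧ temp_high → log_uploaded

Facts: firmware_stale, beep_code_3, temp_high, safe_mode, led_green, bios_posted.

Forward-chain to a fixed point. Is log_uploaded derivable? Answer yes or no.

no

Round 1: (2) [firmware_stale ∧ beep_code_3 → overheat]. Adds overheat.
Round 2: (3) [overheat ∧ beep_code_3 → no_display]. Adds no_display.
Round 3: (4) [no_display ∧ beep_code_3 → psu_ok]. Adds psu_ok.
Fixed point reached. log_uploaded is concluded only by (6); (6) needs power_on (never derived).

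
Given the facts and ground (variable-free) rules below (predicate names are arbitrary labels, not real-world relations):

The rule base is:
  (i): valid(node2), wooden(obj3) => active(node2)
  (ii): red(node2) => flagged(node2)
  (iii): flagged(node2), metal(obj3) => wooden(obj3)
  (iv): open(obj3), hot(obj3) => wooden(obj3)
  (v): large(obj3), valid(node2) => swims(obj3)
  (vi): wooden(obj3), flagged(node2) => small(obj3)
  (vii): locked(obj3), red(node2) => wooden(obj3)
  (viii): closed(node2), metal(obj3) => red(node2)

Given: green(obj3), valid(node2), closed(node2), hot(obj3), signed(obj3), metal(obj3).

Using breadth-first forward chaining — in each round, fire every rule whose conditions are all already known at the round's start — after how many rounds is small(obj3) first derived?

Round 1 fires (viii), giving red(node2).
Round 2 fires (ii), giving flagged(node2).
Round 3 fires (iii), giving wooden(obj3).
Round 4 fires (i), (vi), giving active(node2), small(obj3).
small(obj3) first appears in round 4.

4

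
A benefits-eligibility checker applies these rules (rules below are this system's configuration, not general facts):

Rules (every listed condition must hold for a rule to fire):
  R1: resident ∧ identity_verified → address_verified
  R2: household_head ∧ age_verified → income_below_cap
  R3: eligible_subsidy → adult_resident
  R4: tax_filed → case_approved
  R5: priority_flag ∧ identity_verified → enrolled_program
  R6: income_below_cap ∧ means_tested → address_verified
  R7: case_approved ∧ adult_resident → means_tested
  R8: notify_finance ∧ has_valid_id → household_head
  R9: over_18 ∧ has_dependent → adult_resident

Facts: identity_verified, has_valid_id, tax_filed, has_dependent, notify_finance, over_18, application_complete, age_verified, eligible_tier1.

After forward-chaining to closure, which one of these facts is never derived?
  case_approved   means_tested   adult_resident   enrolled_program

enrolled_program

Round 1: R4 [tax_filed → case_approved]; R8 [notify_finance ∧ has_valid_id → household_head]; R9 [over_18 ∧ has_dependent → adult_resident]. New: case_approved, household_head, adult_resident.
Round 2: R2 [household_head ∧ age_verified → income_below_cap]; R7 [case_approved ∧ adult_resident → means_tested]. New: income_below_cap, means_tested.
Round 3: R6 [income_below_cap ∧ means_tested → address_verified]. New: address_verified.
Derived: case_approved (round 1), means_tested (round 2), adult_resident (round 1). enrolled_program never appears in any round.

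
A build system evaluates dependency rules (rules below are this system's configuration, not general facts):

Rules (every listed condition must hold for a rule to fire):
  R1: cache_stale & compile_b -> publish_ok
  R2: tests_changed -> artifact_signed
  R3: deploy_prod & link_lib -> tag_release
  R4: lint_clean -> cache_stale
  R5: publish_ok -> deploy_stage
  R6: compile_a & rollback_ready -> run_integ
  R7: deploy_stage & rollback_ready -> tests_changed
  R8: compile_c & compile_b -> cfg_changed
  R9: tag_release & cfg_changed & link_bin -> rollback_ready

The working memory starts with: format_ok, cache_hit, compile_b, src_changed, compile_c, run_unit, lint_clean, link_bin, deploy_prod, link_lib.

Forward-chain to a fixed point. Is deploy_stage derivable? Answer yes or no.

Round 1 fires R3, R4, R8, giving tag_release, cache_stale, cfg_changed.
Round 2 fires R1, R9, giving publish_ok, rollback_ready.
Round 3 fires R5, giving deploy_stage.
Round 4 fires R7, giving tests_changed.
Round 5 fires R2, giving artifact_signed.
deploy_stage appears in round 3, so it is derivable.

yes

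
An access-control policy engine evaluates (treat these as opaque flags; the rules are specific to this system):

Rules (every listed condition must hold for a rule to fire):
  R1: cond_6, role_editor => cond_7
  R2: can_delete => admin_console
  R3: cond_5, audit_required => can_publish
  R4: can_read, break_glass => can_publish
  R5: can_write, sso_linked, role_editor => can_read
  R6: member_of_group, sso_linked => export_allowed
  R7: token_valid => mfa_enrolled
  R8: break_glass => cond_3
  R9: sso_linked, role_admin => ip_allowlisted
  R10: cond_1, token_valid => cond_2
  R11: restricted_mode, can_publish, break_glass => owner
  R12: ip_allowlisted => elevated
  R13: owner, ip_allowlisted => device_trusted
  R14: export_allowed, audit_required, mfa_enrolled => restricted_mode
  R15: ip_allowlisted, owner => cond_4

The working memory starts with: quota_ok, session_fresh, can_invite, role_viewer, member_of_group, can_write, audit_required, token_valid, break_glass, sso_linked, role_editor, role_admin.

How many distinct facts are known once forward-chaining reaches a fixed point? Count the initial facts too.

23

Round 1: R5 [can_write, sso_linked, role_editor => can_read]; R6 [member_of_group, sso_linked => export_allowed]; R7 [token_valid => mfa_enrolled]; R8 [break_glass => cond_3]; R9 [sso_linked, role_admin => ip_allowlisted]. Adds can_read, export_allowed, mfa_enrolled, cond_3, ip_allowlisted.
Round 2: R4 [can_read, break_glass => can_publish]; R12 [ip_allowlisted => elevated]; R14 [export_allowed, audit_required, mfa_enrolled => restricted_mode]. Adds can_publish, elevated, restricted_mode.
Round 3: R11 [restricted_mode, can_publish, break_glass => owner]. Adds owner.
Round 4: R13 [owner, ip_allowlisted => device_trusted]; R15 [ip_allowlisted, owner => cond_4]. Adds device_trusted, cond_4.
Closure: {audit_required, break_glass, can_invite, can_publish, can_read, can_write, cond_3, cond_4, device_trusted, elevated, export_allowed, ip_allowlisted, member_of_group, mfa_enrolled, owner, quota_ok, restricted_mode, role_admin, role_editor, role_viewer, session_fresh, sso_linked, token_valid} — 23 facts.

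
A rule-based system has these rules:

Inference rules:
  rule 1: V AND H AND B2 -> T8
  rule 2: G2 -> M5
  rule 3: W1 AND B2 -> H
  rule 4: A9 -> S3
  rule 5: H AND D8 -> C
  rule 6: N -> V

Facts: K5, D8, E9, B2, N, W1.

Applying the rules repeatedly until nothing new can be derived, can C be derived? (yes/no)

Round 1: rule 3 [W1 AND B2 -> H]; rule 6 [N -> V]. Adds H, V.
Round 2: rule 1 [V AND H AND B2 -> T8]; rule 5 [H AND D8 -> C]. Adds T8, C.
C appears in round 2, so it is derivable.

yes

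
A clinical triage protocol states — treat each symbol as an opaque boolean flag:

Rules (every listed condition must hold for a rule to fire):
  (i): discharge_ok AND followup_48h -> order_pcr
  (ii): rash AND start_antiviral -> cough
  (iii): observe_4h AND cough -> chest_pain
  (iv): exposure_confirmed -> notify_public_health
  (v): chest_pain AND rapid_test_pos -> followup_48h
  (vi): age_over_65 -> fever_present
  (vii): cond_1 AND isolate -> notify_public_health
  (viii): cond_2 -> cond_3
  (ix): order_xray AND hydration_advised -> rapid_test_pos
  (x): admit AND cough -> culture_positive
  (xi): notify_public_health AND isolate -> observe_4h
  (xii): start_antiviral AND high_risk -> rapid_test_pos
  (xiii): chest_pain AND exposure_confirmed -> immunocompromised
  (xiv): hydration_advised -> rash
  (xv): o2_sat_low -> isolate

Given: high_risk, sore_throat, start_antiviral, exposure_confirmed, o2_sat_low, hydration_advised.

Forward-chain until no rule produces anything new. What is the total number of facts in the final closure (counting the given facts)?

Round 1 fires (iv), (xii), (xiv), (xv), giving notify_public_health, rapid_test_pos, rash, isolate.
Round 2 fires (ii), (xi), giving cough, observe_4h.
Round 3 fires (iii), giving chest_pain.
Round 4 fires (v), (xiii), giving followup_48h, immunocompromised.
Closure: {chest_pain, cough, exposure_confirmed, followup_48h, high_risk, hydration_advised, immunocompromised, isolate, notify_public_health, o2_sat_low, observe_4h, rapid_test_pos, rash, sore_throat, start_antiviral} — 15 facts.

15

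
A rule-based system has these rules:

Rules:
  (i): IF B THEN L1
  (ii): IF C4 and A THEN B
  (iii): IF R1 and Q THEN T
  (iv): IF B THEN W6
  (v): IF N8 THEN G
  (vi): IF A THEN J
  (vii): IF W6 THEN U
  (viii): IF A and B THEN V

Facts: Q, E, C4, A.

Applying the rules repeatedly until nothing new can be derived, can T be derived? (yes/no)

Round 1: (ii) [IF C4 and A THEN B]; (vi) [IF A THEN J]. Adds B, J.
Round 2: (i) [IF B THEN L1]; (iv) [IF B THEN W6]; (viii) [IF A and B THEN V]. Adds L1, W6, V.
Round 3: (vii) [IF W6 THEN U]. Adds U.
Fixed point reached. T is concluded only by (iii); (iii) needs R1 (never derived).

no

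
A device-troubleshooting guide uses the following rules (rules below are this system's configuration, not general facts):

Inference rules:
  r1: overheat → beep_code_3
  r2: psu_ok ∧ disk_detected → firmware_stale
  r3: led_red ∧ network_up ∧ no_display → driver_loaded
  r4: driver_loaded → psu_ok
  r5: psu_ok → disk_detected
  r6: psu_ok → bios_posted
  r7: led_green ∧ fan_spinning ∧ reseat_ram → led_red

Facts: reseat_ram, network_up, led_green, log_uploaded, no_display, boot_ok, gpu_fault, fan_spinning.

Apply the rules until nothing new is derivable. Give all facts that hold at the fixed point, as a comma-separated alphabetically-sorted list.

Round 1: r7 [led_green ∧ fan_spinning ∧ reseat_ram → led_red]. Adds led_red.
Round 2: r3 [led_red ∧ network_up ∧ no_display → driver_loaded]. Adds driver_loaded.
Round 3: r4 [driver_loaded → psu_ok]. Adds psu_ok.
Round 4: r5 [psu_ok → disk_detected]; r6 [psu_ok → bios_posted]. Adds disk_detected, bios_posted.
Round 5: r2 [psu_ok ∧ disk_detected → firmware_stale]. Adds firmware_stale.

bios_posted, boot_ok, disk_detected, driver_loaded, fan_spinning, firmware_stale, gpu_fault, led_green, led_red, log_uploaded, network_up, no_display, psu_ok, reseat_ram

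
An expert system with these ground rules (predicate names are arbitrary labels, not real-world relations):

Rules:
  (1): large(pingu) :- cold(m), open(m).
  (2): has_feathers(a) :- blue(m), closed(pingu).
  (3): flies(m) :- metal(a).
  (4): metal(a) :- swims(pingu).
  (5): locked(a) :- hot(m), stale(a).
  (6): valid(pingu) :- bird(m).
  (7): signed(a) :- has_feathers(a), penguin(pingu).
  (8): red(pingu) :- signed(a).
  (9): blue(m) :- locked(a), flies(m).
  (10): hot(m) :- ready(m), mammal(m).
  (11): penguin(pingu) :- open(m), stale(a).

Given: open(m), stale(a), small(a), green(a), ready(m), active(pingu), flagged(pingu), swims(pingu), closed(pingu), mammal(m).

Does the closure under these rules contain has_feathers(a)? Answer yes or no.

yes

Round 1: (4) [metal(a) :- swims(pingu).]; (10) [hot(m) :- ready(m), mammal(m).]; (11) [penguin(pingu) :- open(m), stale(a).]. New: metal(a), hot(m), penguin(pingu).
Round 2: (3) [flies(m) :- metal(a).]; (5) [locked(a) :- hot(m), stale(a).]. New: flies(m), locked(a).
Round 3: (9) [blue(m) :- locked(a), flies(m).]. New: blue(m).
Round 4: (2) [has_feathers(a) :- blue(m), closed(pingu).]. New: has_feathers(a).
Round 5: (7) [signed(a) :- has_feathers(a), penguin(pingu).]. New: signed(a).
Round 6: (8) [red(pingu) :- signed(a).]. New: red(pingu).
has_feathers(a) appears in round 4, so it is derivable.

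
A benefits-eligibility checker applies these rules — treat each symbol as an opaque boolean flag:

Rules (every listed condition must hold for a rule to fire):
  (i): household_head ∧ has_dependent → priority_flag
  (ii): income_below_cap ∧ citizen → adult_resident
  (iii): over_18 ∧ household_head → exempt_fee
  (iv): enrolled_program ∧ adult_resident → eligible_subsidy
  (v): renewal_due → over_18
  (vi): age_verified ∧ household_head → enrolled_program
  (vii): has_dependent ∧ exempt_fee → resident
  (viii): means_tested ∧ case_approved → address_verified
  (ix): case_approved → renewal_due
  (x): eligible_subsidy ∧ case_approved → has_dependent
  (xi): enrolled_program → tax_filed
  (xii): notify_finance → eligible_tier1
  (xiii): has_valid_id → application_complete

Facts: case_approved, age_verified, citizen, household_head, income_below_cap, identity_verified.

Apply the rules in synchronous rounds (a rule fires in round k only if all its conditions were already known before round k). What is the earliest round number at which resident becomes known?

Round 1 fires (ii), (vi), (ix), giving adult_resident, enrolled_program, renewal_due.
Round 2 fires (iv), (v), (xi), giving eligible_subsidy, over_18, tax_filed.
Round 3 fires (iii), (x), giving exempt_fee, has_dependent.
Round 4 fires (i), (vii), giving priority_flag, resident.
resident first appears in round 4.

4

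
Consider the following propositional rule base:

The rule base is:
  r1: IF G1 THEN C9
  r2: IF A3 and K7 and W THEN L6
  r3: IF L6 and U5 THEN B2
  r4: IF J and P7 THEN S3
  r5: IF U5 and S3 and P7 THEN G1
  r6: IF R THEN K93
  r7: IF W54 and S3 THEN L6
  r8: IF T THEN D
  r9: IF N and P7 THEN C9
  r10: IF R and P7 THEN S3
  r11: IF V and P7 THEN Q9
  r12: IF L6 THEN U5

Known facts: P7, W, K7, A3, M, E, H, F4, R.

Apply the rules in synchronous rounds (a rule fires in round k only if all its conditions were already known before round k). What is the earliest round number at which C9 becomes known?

Round 1: r2 [IF A3 and K7 and W THEN L6]; r6 [IF R THEN K93]; r10 [IF R and P7 THEN S3]. Adds L6, K93, S3.
Round 2: r12 [IF L6 THEN U5]. Adds U5.
Round 3: r3 [IF L6 and U5 THEN B2]; r5 [IF U5 and S3 and P7 THEN G1]. Adds B2, G1.
Round 4: r1 [IF G1 THEN C9]. Adds C9.
C9 first appears in round 4.

4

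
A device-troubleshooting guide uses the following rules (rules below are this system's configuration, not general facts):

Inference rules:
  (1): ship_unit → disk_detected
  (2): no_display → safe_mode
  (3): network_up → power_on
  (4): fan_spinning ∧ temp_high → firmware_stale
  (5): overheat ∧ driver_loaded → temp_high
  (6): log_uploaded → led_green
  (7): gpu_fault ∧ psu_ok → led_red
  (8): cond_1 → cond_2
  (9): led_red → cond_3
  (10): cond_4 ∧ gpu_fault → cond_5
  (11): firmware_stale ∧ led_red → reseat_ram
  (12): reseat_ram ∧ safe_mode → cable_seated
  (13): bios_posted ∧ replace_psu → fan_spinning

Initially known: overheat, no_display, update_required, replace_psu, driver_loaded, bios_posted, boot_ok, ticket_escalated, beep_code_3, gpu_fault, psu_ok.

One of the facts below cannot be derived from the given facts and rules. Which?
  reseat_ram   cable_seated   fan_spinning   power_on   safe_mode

power_on

[1] (2) [no_display → safe_mode]; (5) [overheat ∧ driver_loaded → temp_high]; (7) [gpu_fault ∧ psu_ok → led_red]; (13) [bios_posted ∧ replace_psu → fan_spinning]. ⇒ new: safe_mode, temp_high, led_red, fan_spinning.
[2] (4) [fan_spinning ∧ temp_high → firmware_stale]; (9) [led_red → cond_3]. ⇒ new: firmware_stale, cond_3.
[3] (11) [firmware_stale ∧ led_red → reseat_ram]. ⇒ new: reseat_ram.
[4] (12) [reseat_ram ∧ safe_mode → cable_seated]. ⇒ new: cable_seated.
Derived: safe_mode (round 1), cable_seated (round 4), reseat_ram (round 3), fan_spinning (round 1). power_on never appears in any round.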